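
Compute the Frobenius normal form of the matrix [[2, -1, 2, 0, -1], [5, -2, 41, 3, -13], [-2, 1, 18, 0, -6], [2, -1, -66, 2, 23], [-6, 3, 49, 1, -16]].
The invariant factors of A (the non-unit diagonal entries of the Smith normal form of xI - A over ℚ[x]) are (x - 6)(x^2 + x - 1)^2, each dividing the next. The characteristic polynomial is their product, (x - 6)(x^2 + x - 1)^2.

The rational canonical form is the block-diagonal matrix of companion matrices C(f_i):
R = [[0, 0, 0, 0, 6], [1, 0, 0, 0, -13], [0, 1, 0, 0, -4], [0, 0, 1, 0, 13], [0, 0, 0, 1, 4]].

Note the characteristic polynomial does not split into linear factors over ℚ, so A has no Jordan form over ℚ; the rational canonical form exists over any field.

R = [[0, 0, 0, 0, 6], [1, 0, 0, 0, -13], [0, 1, 0, 0, -4], [0, 0, 1, 0, 13], [0, 0, 0, 1, 4]]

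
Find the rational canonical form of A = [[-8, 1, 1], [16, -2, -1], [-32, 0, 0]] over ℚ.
The invariant factors of A (the non-unit diagonal entries of the Smith normal form of xI - A over ℚ[x]) are (x + 2)(x + 4)^2, each dividing the next. The characteristic polynomial is their product, (x + 2)(x + 4)^2.

The rational canonical form is the block-diagonal matrix of companion matrices C(f_i):
R = [[0, 0, -32], [1, 0, -32], [0, 1, -10]].

R = [[0, 0, -32], [1, 0, -32], [0, 1, -10]]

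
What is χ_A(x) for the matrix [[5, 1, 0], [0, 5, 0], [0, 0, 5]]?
χ_A(x) = (x - 5)^3

xI - A = [[x - 5, -1, 0], [0, x - 5, 0], [0, 0, x - 5]].

Expanding det(xI - A) along the first row:
det(xI - A) = + (x - 5)·det([[x - 5, 0], [0, x - 5]]) - (-1)·det([[0, 0], [0, x - 5]]) + (0)·det([[0, x - 5], [0, 0]]).

Evaluating gives χ_A(x) = x^3 - 15x^2 + 75x - 125 = (x - 5)^3.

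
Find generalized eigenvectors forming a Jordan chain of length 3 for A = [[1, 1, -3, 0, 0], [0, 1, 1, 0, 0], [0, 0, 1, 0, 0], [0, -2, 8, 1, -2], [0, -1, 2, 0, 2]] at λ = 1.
v_1 = [[0, 1, 1, 1, 0]]^T, v_2 = [[-2, 1, 0, 6, 1]]^T, v_3 = [[1, 0, 0, -4, 0]]^T

We seek v_1 ∈ ker((A - I)^3) \ ker((A - I)^2), then set v_{i+1} = (A - I) v_i.

One such chain is v_1 = [[0, 1, 1, 1, 0]]^T, v_2 = [[-2, 1, 0, 6, 1]]^T, v_3 = [[1, 0, 0, -4, 0]]^T. Check: (A - I) v_3 = [[0, 0, 0, 0, 0]]^T = 0.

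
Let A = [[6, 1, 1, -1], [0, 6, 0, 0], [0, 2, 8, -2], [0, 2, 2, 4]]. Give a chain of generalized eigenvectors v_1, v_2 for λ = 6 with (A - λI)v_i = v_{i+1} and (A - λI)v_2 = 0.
We seek v_1 ∈ ker((A - 6I)^2) \ ker(A - 6I), then set v_{i+1} = (A - 6I) v_i.

One such chain is v_1 = [[0, -1, 2, 0]]^T, v_2 = [[1, 0, 2, 2]]^T. Check: (A - 6I) v_2 = [[0, 0, 0, 0]]^T = 0.

v_1 = [[0, -1, 2, 0]]^T, v_2 = [[1, 0, 2, 2]]^T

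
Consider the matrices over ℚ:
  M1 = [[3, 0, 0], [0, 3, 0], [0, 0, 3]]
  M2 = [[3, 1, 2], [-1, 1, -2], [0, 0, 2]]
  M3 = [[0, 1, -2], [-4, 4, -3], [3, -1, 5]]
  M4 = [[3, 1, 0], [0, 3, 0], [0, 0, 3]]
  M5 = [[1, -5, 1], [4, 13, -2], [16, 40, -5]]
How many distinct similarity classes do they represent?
4 classes: {M1}, {M2}, {M3}, {M4, M5}

Characteristic polynomials: χ_{M1} = (x - 3)^3, χ_{M2} = (x - 2)^3, χ_{M3} = (x - 3)^3, χ_{M4} = (x - 3)^3, χ_{M5} = (x - 3)^3.

{M1}: invariant factors x - 3, x - 3, x - 3.

{M2}: invariant factors x - 2, (x - 2)^2.

{M3}: invariant factors (x - 3)^3.

{M4, M5}: invariant factors x - 3, (x - 3)^2.

Matrices are similar if and only if their invariant-factor lists agree; the partition into similarity classes is {M1}, {M2}, {M3}, {M4, M5}.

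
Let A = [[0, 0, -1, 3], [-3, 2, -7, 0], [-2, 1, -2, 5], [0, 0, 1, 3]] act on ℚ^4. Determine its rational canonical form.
R = [[0, 0, 0, 6], [1, 0, 0, -14], [0, 1, 0, 4], [0, 0, 1, 3]]

The invariant factors of A (the non-unit diagonal entries of the Smith normal form of xI - A over ℚ[x]) are (x - 3)(x^3 - 4x + 2), each dividing the next. The characteristic polynomial is their product, (x - 3)(x^3 - 4x + 2).

The rational canonical form is the block-diagonal matrix of companion matrices C(f_i):
R = [[0, 0, 0, 6], [1, 0, 0, -14], [0, 1, 0, 4], [0, 0, 1, 3]].

Note the characteristic polynomial does not split into linear factors over ℚ, so A has no Jordan form over ℚ; the rational canonical form exists over any field.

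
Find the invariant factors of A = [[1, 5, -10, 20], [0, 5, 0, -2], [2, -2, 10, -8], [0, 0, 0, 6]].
The Jordan structure of A has elementary divisors (x - 5)^2, (x - 6), (x - 6). Arranging the block sizes at each eigenvalue in decreasing order and taking row products gives the invariant factors.

Invariant factors (smallest first, each dividing the next): x - 6, (x - 6)(x - 5)^2.

Check: the last factor (x - 6)(x - 5)^2 is the minimal polynomial, and the product (x - 6)^2(x - 5)^2 is the characteristic polynomial.

x - 6, (x - 6)(x - 5)^2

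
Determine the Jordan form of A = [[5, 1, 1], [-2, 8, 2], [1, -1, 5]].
J = [[6, 1, 0], [0, 6, 0], [0, 0, 6]]

The characteristic polynomial is det(xI - A) = (x - 6)^3, so the eigenvalues are 6 (algebraic multiplicity 3).

For λ = 6: rank(A - 6I) = 1, rank((A - 6I)^2) = 0. The eigenspace has dimension 3 - 1 = 2, so there are 2 Jordan blocks; the rank sequence gives block sizes [2, 1].

Assembling the blocks gives the Jordan form J above.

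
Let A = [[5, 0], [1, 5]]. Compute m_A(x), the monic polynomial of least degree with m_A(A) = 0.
m_A(x) = (x - 5)^2

The characteristic polynomial factors as (x - 5)^2. The minimal polynomial is ∏(x - λ)^{k_λ} where k_λ is the size of the largest Jordan block at λ.

For λ = 5: rank(A - 5I) = 1, and the largest Jordan block has size 2 (the smallest k with rank((A - 5I)^k) = rank((A - 5I)^(k+1))).

So m_A(x) = (x - 5)^2.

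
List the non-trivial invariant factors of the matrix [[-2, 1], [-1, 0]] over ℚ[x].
The Jordan structure of A has elementary divisors (x + 1)^2. Arranging the block sizes at each eigenvalue in decreasing order and taking row products gives the invariant factors.

Invariant factors (smallest first, each dividing the next): (x + 1)^2.

Check: the last factor (x + 1)^2 is the minimal polynomial, and the product (x + 1)^2 is the characteristic polynomial.

(x + 1)^2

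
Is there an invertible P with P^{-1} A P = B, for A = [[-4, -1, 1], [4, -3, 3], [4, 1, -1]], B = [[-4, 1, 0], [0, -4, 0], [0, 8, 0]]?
Yes.

Two matrices over a field are similar if and only if they have the same invariant factors.

Both A and B have characteristic polynomial x(x + 4)^2 and minimal polynomial x(x + 4)^2. Computing further, both have invariant factors x(x + 4)^2. Hence A and B are similar.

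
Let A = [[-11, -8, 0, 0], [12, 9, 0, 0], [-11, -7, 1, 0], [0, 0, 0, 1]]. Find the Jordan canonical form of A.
The characteristic polynomial is det(xI - A) = (x - 1)^3(x + 3), so the eigenvalues are -3 (algebraic multiplicity 1), 1 (algebraic multiplicity 3).

For λ = -3: algebraic multiplicity 1 gives one 1×1 block.

For λ = 1: rank(A - I) = 2, rank((A - I)^2) = 1. The eigenspace has dimension 4 - 2 = 2, so there are 2 Jordan blocks; the rank sequence gives block sizes [2, 1].

Assembling the blocks gives the Jordan form J above.

J = [[-3, 0, 0, 0], [0, 1, 1, 0], [0, 0, 1, 0], [0, 0, 0, 1]]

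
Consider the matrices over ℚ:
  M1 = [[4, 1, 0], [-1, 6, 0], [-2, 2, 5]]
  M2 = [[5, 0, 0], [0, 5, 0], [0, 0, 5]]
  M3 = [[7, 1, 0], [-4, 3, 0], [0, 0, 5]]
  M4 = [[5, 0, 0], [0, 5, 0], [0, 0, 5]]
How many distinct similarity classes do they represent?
Characteristic polynomials: χ_{M1} = (x - 5)^3, χ_{M2} = (x - 5)^3, χ_{M3} = (x - 5)^3, χ_{M4} = (x - 5)^3.

{M1, M3}: invariant factors x - 5, (x - 5)^2.

{M2, M4}: invariant factors x - 5, x - 5, x - 5.

Matrices are similar if and only if their invariant-factor lists agree; the partition into similarity classes is {M1, M3}, {M2, M4}.

2 classes: {M1, M3}, {M2, M4}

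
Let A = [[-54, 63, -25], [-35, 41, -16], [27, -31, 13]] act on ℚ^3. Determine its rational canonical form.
The invariant factors of A (the non-unit diagonal entries of the Smith normal form of xI - A over ℚ[x]) are x^3 + x - 1, each dividing the next. The characteristic polynomial is their product, x^3 + x - 1.

The rational canonical form is the block-diagonal matrix of companion matrices C(f_i):
R = [[0, 0, 1], [1, 0, -1], [0, 1, 0]].

Note the characteristic polynomial does not split into linear factors over ℚ, so A has no Jordan form over ℚ; the rational canonical form exists over any field.

R = [[0, 0, 1], [1, 0, -1], [0, 1, 0]]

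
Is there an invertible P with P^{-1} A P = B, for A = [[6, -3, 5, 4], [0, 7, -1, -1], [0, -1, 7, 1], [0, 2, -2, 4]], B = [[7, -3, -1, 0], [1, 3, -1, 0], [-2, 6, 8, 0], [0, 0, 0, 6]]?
No.

Both have characteristic polynomial (x - 6)^4 and minimal polynomial (x - 6)^2. But rank(A - 6I) = 2 for A while rank(B - 6I) = 1 for B, so the number of Jordan blocks at λ = 6 differs. A and B are not similar.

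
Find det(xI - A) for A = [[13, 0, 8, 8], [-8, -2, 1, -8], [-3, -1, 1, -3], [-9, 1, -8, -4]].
χ_A(x) = (x - 5)(x - 1)^3

xI - A = [[x - 13, 0, -8, -8], [8, x + 2, -1, 8], [3, 1, x - 1, 3], [9, -1, 8, x + 4]].

Expanding det(xI - A) along the first row:
det(xI - A) = + (x - 13)·det([[x + 2, -1, 8], [1, x - 1, 3], [-1, 8, x + 4]]) - (0)·det([[8, -1, 8], [3, x - 1, 3], [9, 8, x + 4]]) + (-8)·det([[8, x + 2, 8], [3, 1, 3], [9, -1, x + 4]]) - (-8)·det([[8, x + 2, -1], [3, 1, x - 1], [9, -1, 8]]).

Evaluating gives χ_A(x) = x^4 - 8x^3 + 18x^2 - 16x + 5 = (x - 5)(x - 1)^3.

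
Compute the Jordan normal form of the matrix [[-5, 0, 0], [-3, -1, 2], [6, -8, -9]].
The characteristic polynomial is det(xI - A) = (x + 5)^3, so the eigenvalues are -5 (algebraic multiplicity 3).

For λ = -5: rank(A + 5I) = 1, rank((A + 5I)^2) = 0. The eigenspace has dimension 3 - 1 = 2, so there are 2 Jordan blocks; the rank sequence gives block sizes [2, 1].

Assembling the blocks gives the Jordan form J above.

J = [[-5, 1, 0], [0, -5, 0], [0, 0, -5]]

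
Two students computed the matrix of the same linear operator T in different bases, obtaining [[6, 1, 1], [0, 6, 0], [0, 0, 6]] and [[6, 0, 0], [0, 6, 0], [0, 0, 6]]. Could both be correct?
Both have characteristic polynomial (x - 6)^3, but the minimal polynomial of A is (x - 6)^2 while the minimal polynomial of B is x - 6. The minimal polynomial is a similarity invariant, so A and B are not similar.

No.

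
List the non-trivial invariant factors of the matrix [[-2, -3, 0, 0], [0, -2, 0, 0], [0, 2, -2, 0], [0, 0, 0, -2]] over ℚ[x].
The Jordan structure of A has elementary divisors (x + 2)^2, (x + 2), (x + 2). Arranging the block sizes at each eigenvalue in decreasing order and taking row products gives the invariant factors.

Invariant factors (smallest first, each dividing the next): x + 2, x + 2, (x + 2)^2.

Check: the last factor (x + 2)^2 is the minimal polynomial, and the product (x + 2)^4 is the characteristic polynomial.

x + 2, x + 2, (x + 2)^2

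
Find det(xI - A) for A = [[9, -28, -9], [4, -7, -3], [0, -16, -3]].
χ_A(x) = (x - 1)^2(x + 3)

xI - A = [[x - 9, 28, 9], [-4, x + 7, 3], [0, 16, x + 3]].

Expanding det(xI - A) along the first row:
det(xI - A) = + (x - 9)·det([[x + 7, 3], [16, x + 3]]) - (28)·det([[-4, 3], [0, x + 3]]) + (9)·det([[-4, x + 7], [0, 16]]).

Evaluating gives χ_A(x) = x^3 + x^2 - 5x + 3 = (x - 1)^2(x + 3).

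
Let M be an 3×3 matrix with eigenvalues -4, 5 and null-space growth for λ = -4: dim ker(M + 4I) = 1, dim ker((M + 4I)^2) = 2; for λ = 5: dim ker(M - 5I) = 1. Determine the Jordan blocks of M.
Jordan blocks: (-4, 2), (5, 1)

λ = -4: successive nullity increments [1, 1] count blocks of size ≥ k; block sizes are [2].
λ = 5: successive nullity increments [1] count blocks of size ≥ k; block sizes are [1].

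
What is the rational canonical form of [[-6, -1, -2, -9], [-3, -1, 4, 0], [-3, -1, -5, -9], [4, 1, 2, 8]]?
R = [[-3, 0, 0, 0], [0, 0, 0, 9], [0, 1, 0, 9], [0, 0, 1, -1]]

The invariant factors of A (the non-unit diagonal entries of the Smith normal form of xI - A over ℚ[x]) are x + 3, (x - 3)(x + 1)(x + 3), each dividing the next. The characteristic polynomial is their product, (x - 3)(x + 1)(x + 3)^2.

The rational canonical form is the block-diagonal matrix of companion matrices C(f_i):
R = [[-3, 0, 0, 0], [0, 0, 0, 9], [0, 1, 0, 9], [0, 0, 1, -1]].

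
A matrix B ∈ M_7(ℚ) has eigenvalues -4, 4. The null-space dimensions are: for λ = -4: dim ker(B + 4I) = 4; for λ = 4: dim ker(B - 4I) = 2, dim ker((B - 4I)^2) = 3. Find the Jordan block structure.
Jordan blocks: (-4, 1), (-4, 1), (-4, 1), (-4, 1), (4, 2), (4, 1)

λ = -4: successive nullity increments [4] count blocks of size ≥ k; block sizes are [1, 1, 1, 1].
λ = 4: successive nullity increments [2, 1] count blocks of size ≥ k; block sizes are [2, 1].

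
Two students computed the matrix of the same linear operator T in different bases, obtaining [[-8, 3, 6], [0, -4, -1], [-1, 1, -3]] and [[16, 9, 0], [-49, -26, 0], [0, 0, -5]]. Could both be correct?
No.

Both have characteristic polynomial (x + 5)^3, but the minimal polynomial of A is (x + 5)^3 while the minimal polynomial of B is (x + 5)^2. The minimal polynomial is a similarity invariant, so A and B are not similar.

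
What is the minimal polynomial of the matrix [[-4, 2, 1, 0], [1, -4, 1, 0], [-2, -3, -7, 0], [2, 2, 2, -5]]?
m_A(x) = (x + 5)^3

The characteristic polynomial factors as (x + 5)^4. The minimal polynomial is ∏(x - λ)^{k_λ} where k_λ is the size of the largest Jordan block at λ.

For λ = -5: rank(A + 5I) = 2, and the largest Jordan block has size 3 (the smallest k with rank((A + 5I)^k) = rank((A + 5I)^(k+1))).

So m_A(x) = (x + 5)^3.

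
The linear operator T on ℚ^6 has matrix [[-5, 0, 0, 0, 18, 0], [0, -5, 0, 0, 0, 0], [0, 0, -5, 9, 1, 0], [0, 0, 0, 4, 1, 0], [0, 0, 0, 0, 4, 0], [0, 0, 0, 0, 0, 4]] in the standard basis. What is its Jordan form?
J = [[-5, 0, 0, 0, 0, 0], [0, -5, 0, 0, 0, 0], [0, 0, -5, 0, 0, 0], [0, 0, 0, 4, 1, 0], [0, 0, 0, 0, 4, 0], [0, 0, 0, 0, 0, 4]]

The characteristic polynomial is det(xI - A) = (x - 4)^3(x + 5)^3, so the eigenvalues are -5 (algebraic multiplicity 3), 4 (algebraic multiplicity 3).

For λ = -5: rank(A + 5I) = 3. The eigenspace has dimension 6 - 3 = 3, so there are 3 Jordan blocks; the rank sequence gives block sizes [1, 1, 1].

For λ = 4: rank(A - 4I) = 4, rank((A - 4I)^2) = 3. The eigenspace has dimension 6 - 4 = 2, so there are 2 Jordan blocks; the rank sequence gives block sizes [2, 1].

Assembling the blocks gives the Jordan form J above.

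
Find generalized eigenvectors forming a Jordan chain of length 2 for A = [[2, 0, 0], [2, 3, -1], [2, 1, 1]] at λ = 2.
v_1 = [[1, -1, 0]]^T, v_2 = [[0, 1, 1]]^T

We seek v_1 ∈ ker((A - 2I)^2) \ ker(A - 2I), then set v_{i+1} = (A - 2I) v_i.

One such chain is v_1 = [[1, -1, 0]]^T, v_2 = [[0, 1, 1]]^T. Check: (A - 2I) v_2 = [[0, 0, 0]]^T = 0.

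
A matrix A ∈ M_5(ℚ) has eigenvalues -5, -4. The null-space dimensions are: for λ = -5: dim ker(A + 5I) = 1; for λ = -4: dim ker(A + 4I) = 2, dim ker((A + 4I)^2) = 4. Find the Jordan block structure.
Jordan blocks: (-5, 1), (-4, 2), (-4, 2)

λ = -5: successive nullity increments [1] count blocks of size ≥ k; block sizes are [1].
λ = -4: successive nullity increments [2, 2] count blocks of size ≥ k; block sizes are [2, 2].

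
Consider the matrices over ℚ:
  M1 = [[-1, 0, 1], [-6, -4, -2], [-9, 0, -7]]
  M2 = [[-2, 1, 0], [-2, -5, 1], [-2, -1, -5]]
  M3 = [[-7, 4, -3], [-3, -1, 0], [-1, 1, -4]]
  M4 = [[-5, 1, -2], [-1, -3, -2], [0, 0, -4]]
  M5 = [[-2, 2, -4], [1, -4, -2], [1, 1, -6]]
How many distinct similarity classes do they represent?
2 classes: {M1, M4}, {M2, M3, M5}

Characteristic polynomials: χ_{M1} = (x + 4)^3, χ_{M2} = (x + 4)^3, χ_{M3} = (x + 4)^3, χ_{M4} = (x + 4)^3, χ_{M5} = (x + 4)^3.

{M1, M4}: invariant factors x + 4, (x + 4)^2.

{M2, M3, M5}: invariant factors (x + 4)^3.

Matrices are similar if and only if their invariant-factor lists agree; the partition into similarity classes is {M1, M4}, {M2, M3, M5}.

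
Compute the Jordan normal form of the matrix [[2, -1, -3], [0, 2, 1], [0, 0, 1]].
J = [[1, 0, 0], [0, 2, 1], [0, 0, 2]]

The characteristic polynomial is det(xI - A) = (x - 2)^2(x - 1), so the eigenvalues are 1 (algebraic multiplicity 1), 2 (algebraic multiplicity 2).

For λ = 1: algebraic multiplicity 1 gives one 1×1 block.

For λ = 2: rank(A - 2I) = 2, rank((A - 2I)^2) = 1. The eigenspace has dimension 3 - 2 = 1, so there is 1 Jordan block; the rank sequence gives block sizes [2].

Assembling the blocks gives the Jordan form J above.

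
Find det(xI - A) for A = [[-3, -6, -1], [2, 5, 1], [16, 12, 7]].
χ_A(x) = (x - 5)^2(x + 1)

xI - A = [[x + 3, 6, 1], [-2, x - 5, -1], [-16, -12, x - 7]].

Expanding det(xI - A) along the first row:
det(xI - A) = + (x + 3)·det([[x - 5, -1], [-12, x - 7]]) - (6)·det([[-2, -1], [-16, x - 7]]) + (1)·det([[-2, x - 5], [-16, -12]]).

Evaluating gives χ_A(x) = x^3 - 9x^2 + 15x + 25 = (x - 5)^2(x + 1).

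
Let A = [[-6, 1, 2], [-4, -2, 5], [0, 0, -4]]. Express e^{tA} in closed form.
A has Jordan form J = [[-4, 1, 0], [0, -4, 1], [0, 0, -4]] with A = PJP^{-1}, so e^{tA} = P e^{tJ} P^{-1}.

For a Jordan block J_k(λ), e^{tJ_k(λ)} = e^{λt} · (I + tN + t^2 N^2/2! + ... + t^{k-1} N^{k-1}/(k-1)!) where N is the nilpotent superdiagonal part.

Assembling the blocks and conjugating back gives the entries of e^{tA} as shown above.

e^{tA} = [[(1 - 2*t)*e^{-4*t}, t*e^{-4*t}, t*(t + 4)*e^{-4*t}/2], [-4*t*e^{-4*t}, (2*t + 1)*e^{-4*t}, t*(t + 5)*e^{-4*t}], [0, 0, e^{-4*t}]]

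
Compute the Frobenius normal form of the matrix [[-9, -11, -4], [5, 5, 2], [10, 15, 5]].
R = [[0, 0, 0], [1, 0, 0], [0, 1, 1]]

The invariant factors of A (the non-unit diagonal entries of the Smith normal form of xI - A over ℚ[x]) are x^2(x - 1), each dividing the next. The characteristic polynomial is their product, x^2(x - 1).

The rational canonical form is the block-diagonal matrix of companion matrices C(f_i):
R = [[0, 0, 0], [1, 0, 0], [0, 1, 1]].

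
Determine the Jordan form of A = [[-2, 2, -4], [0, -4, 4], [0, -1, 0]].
J = [[-2, 1, 0], [0, -2, 0], [0, 0, -2]]

The characteristic polynomial is det(xI - A) = (x + 2)^3, so the eigenvalues are -2 (algebraic multiplicity 3).

For λ = -2: rank(A + 2I) = 1, rank((A + 2I)^2) = 0. The eigenspace has dimension 3 - 1 = 2, so there are 2 Jordan blocks; the rank sequence gives block sizes [2, 1].

Assembling the blocks gives the Jordan form J above.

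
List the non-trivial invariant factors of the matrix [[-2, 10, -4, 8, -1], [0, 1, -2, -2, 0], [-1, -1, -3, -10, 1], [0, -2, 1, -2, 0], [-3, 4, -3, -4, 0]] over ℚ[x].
x^3(x + 3)^2

The Jordan structure of A has elementary divisors (x + 3)^2, x^3. Arranging the block sizes at each eigenvalue in decreasing order and taking row products gives the invariant factors.

Invariant factors (smallest first, each dividing the next): x^3(x + 3)^2.

Check: the last factor x^3(x + 3)^2 is the minimal polynomial, and the product x^3(x + 3)^2 is the characteristic polynomial.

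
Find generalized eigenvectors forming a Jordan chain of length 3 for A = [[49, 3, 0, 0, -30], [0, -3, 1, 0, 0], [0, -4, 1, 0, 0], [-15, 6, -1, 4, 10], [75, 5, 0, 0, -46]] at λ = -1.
v_1 = [[0, 0, 1, 0, 0]]^T, v_2 = [[0, 1, 2, -1, 0]]^T, v_3 = [[3, 0, 0, -1, 5]]^T

We seek v_1 ∈ ker((A + I)^3) \ ker((A + I)^2), then set v_{i+1} = (A + I) v_i.

One such chain is v_1 = [[0, 0, 1, 0, 0]]^T, v_2 = [[0, 1, 2, -1, 0]]^T, v_3 = [[3, 0, 0, -1, 5]]^T. Check: (A + I) v_3 = [[0, 0, 0, 0, 0]]^T = 0.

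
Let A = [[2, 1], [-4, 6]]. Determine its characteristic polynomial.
χ_A(x) = (x - 4)^2

xI - A = [[x - 2, -1], [4, x - 6]].

Expanding det(xI - A) along the first row:
det(xI - A) = + (x - 2)·det([[x - 6]]) - (-1)·det([[4]]).

Evaluating gives χ_A(x) = x^2 - 8x + 16 = (x - 4)^2.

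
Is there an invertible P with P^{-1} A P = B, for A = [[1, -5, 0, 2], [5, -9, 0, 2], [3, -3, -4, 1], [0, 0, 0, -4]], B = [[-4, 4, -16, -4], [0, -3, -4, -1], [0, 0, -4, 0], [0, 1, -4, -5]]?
Both have characteristic polynomial (x + 4)^4 and minimal polynomial (x + 4)^2. But rank(A + 4I) = 2 for A while rank(B + 4I) = 1 for B, so the number of Jordan blocks at λ = -4 differs. A and B are not similar.

No.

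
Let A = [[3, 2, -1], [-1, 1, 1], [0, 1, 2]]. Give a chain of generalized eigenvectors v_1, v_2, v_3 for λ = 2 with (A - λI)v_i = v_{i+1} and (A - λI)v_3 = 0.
We seek v_1 ∈ ker((A - 2I)^3) \ ker((A - 2I)^2), then set v_{i+1} = (A - 2I) v_i.

One such chain is v_1 = [[0, 0, 1]]^T, v_2 = [[-1, 1, 0]]^T, v_3 = [[1, 0, 1]]^T. Check: (A - 2I) v_3 = [[0, 0, 0]]^T = 0.

v_1 = [[0, 0, 1]]^T, v_2 = [[-1, 1, 0]]^T, v_3 = [[1, 0, 1]]^T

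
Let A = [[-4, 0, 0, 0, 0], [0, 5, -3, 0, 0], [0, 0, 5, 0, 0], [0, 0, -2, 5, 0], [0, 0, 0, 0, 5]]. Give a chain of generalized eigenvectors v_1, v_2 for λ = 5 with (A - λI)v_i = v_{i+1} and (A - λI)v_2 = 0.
v_1 = [[0, -2, 1, -1, 1]]^T, v_2 = [[0, -3, 0, -2, 0]]^T

We seek v_1 ∈ ker((A - 5I)^2) \ ker(A - 5I), then set v_{i+1} = (A - 5I) v_i.

One such chain is v_1 = [[0, -2, 1, -1, 1]]^T, v_2 = [[0, -3, 0, -2, 0]]^T. Check: (A - 5I) v_2 = [[0, 0, 0, 0, 0]]^T = 0.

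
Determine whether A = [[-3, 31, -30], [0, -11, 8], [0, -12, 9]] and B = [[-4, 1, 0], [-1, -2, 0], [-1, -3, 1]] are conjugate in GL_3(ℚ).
Two matrices over a field are similar if and only if they have the same invariant factors.

Both A and B have characteristic polynomial (x - 1)(x + 3)^2 and minimal polynomial (x - 1)(x + 3)^2. Computing further, both have invariant factors (x - 1)(x + 3)^2. Hence A and B are similar.

Yes.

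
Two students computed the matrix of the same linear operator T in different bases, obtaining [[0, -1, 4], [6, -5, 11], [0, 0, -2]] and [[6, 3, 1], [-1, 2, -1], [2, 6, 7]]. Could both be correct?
No.

trace(A) = -7 but trace(B) = 15. The trace is a similarity invariant, so A and B are not similar.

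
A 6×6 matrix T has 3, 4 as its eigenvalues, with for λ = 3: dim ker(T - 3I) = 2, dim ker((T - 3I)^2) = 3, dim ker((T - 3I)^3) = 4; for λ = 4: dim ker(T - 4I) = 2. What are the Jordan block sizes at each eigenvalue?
Jordan blocks: (3, 3), (3, 1), (4, 1), (4, 1)

λ = 3: successive nullity increments [2, 1, 1] count blocks of size ≥ k; block sizes are [3, 1].
λ = 4: successive nullity increments [2] count blocks of size ≥ k; block sizes are [1, 1].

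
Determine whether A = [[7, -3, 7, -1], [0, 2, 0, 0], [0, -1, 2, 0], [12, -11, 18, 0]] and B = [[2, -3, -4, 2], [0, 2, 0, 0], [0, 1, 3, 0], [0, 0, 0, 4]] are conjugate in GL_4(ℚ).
Two matrices over a field are similar if and only if they have the same invariant factors.

Both A and B have characteristic polynomial (x - 4)(x - 3)(x - 2)^2 and minimal polynomial (x - 4)(x - 3)(x - 2)^2. Computing further, both have invariant factors (x - 4)(x - 3)(x - 2)^2. Hence A and B are similar.

Yes.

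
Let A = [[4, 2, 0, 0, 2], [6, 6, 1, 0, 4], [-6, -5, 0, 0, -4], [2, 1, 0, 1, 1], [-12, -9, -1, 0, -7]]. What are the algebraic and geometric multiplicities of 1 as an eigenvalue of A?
algebraic multiplicity 4, geometric multiplicity 2

The characteristic polynomial is x(x - 1)^4, so the factor x - 1 appears with exponent 4: the algebraic multiplicity is 4.

rank(A - I) = 3, so the eigenspace has dimension 5 - 3 = 2: the geometric multiplicity is 2.

Since 2 < 4, A is not diagonalizable.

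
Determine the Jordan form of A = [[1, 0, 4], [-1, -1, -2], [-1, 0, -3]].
The characteristic polynomial is det(xI - A) = (x + 1)^3, so the eigenvalues are -1 (algebraic multiplicity 3).

For λ = -1: rank(A + I) = 1, rank((A + I)^2) = 0. The eigenspace has dimension 3 - 1 = 2, so there are 2 Jordan blocks; the rank sequence gives block sizes [2, 1].

Assembling the blocks gives the Jordan form J above.

J = [[-1, 1, 0], [0, -1, 0], [0, 0, -1]]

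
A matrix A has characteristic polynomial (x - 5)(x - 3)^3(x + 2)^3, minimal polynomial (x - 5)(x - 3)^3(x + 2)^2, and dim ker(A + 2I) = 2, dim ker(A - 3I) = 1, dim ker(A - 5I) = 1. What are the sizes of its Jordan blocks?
Jordan blocks: (-2, 2), (-2, 1), (3, 3), (5, 1)

λ = -2: algebraic multiplicity 3 (exponent in χ_A), largest block size 2 (exponent in m_A), 2 blocks (geometric multiplicity). These force block sizes [2, 1].
λ = 3: algebraic multiplicity 3 (exponent in χ_A), largest block size 3 (exponent in m_A), 1 block (geometric multiplicity). This forces block sizes [3].
λ = 5: algebraic multiplicity 1 (exponent in χ_A), largest block size 1 (exponent in m_A), 1 block (geometric multiplicity). This forces block sizes [1].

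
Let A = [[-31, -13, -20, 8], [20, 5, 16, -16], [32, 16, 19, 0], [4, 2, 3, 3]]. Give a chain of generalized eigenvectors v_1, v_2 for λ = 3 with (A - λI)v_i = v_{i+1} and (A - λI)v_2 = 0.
We seek v_1 ∈ ker((A - 3I)^2) \ ker(A - 3I), then set v_{i+1} = (A - 3I) v_i.

One such chain is v_1 = [[-1, 1, 1, 0]]^T, v_2 = [[1, -2, 0, 1]]^T. Check: (A - 3I) v_2 = [[0, 0, 0, 0]]^T = 0.

v_1 = [[-1, 1, 1, 0]]^T, v_2 = [[1, -2, 0, 1]]^T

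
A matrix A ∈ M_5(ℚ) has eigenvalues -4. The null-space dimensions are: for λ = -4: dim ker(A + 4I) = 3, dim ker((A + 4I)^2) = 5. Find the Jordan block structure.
λ = -4: successive nullity increments [3, 2] count blocks of size ≥ k; block sizes are [2, 2, 1].

Jordan blocks: (-4, 2), (-4, 2), (-4, 1)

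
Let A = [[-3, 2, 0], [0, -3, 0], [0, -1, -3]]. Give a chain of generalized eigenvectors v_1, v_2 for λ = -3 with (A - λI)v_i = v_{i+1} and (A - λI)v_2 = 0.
We seek v_1 ∈ ker((A + 3I)^2) \ ker(A + 3I), then set v_{i+1} = (A + 3I) v_i.

One such chain is v_1 = [[3, 1, -1]]^T, v_2 = [[2, 0, -1]]^T. Check: (A + 3I) v_2 = [[0, 0, 0]]^T = 0.

v_1 = [[3, 1, -1]]^T, v_2 = [[2, 0, -1]]^T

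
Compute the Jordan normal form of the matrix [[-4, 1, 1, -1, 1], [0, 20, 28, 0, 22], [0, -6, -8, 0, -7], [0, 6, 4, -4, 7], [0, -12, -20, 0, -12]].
J = [[-4, 1, 0, 0, 0], [0, -4, 0, 0, 0], [0, 0, -4, 0, 0], [0, 0, 0, 2, 1], [0, 0, 0, 0, 2]]

The characteristic polynomial is det(xI - A) = (x - 2)^2(x + 4)^3, so the eigenvalues are -4 (algebraic multiplicity 3), 2 (algebraic multiplicity 2).

For λ = -4: rank(A + 4I) = 3, rank((A + 4I)^2) = 2. The eigenspace has dimension 5 - 3 = 2, so there are 2 Jordan blocks; the rank sequence gives block sizes [2, 1].

For λ = 2: rank(A - 2I) = 4, rank((A - 2I)^2) = 3. The eigenspace has dimension 5 - 4 = 1, so there is 1 Jordan block; the rank sequence gives block sizes [2].

Assembling the blocks gives the Jordan form J above.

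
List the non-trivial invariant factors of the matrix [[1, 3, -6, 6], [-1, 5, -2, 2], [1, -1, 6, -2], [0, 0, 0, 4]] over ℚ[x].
The Jordan structure of A has elementary divisors (x - 4)^2, (x - 4), (x - 4). Arranging the block sizes at each eigenvalue in decreasing order and taking row products gives the invariant factors.

Invariant factors (smallest first, each dividing the next): x - 4, x - 4, (x - 4)^2.

Check: the last factor (x - 4)^2 is the minimal polynomial, and the product (x - 4)^4 is the characteristic polynomial.

x - 4, x - 4, (x - 4)^2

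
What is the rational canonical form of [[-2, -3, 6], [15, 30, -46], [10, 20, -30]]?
R = [[0, 0, -10], [1, 0, -5], [0, 1, -2]]

The invariant factors of A (the non-unit diagonal entries of the Smith normal form of xI - A over ℚ[x]) are (x + 2)(x^2 + 5), each dividing the next. The characteristic polynomial is their product, (x + 2)(x^2 + 5).

The rational canonical form is the block-diagonal matrix of companion matrices C(f_i):
R = [[0, 0, -10], [1, 0, -5], [0, 1, -2]].

Note the characteristic polynomial does not split into linear factors over ℚ, so A has no Jordan form over ℚ; the rational canonical form exists over any field.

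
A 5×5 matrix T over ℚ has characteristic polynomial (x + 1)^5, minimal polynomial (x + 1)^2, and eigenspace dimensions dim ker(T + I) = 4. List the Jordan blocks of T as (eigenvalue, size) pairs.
Jordan blocks: (-1, 2), (-1, 1), (-1, 1), (-1, 1)

λ = -1: algebraic multiplicity 5 (exponent in χ_T), largest block size 2 (exponent in m_T), 4 blocks (geometric multiplicity). These force block sizes [2, 1, 1, 1].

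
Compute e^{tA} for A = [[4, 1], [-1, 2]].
e^{tA} = [[(t + 1)*e^{3*t}, t*e^{3*t}], [-t*e^{3*t}, (1 - t)*e^{3*t}]]

A has Jordan form J = [[3, 1], [0, 3]] with A = PJP^{-1}, so e^{tA} = P e^{tJ} P^{-1}.

For a Jordan block J_k(λ), e^{tJ_k(λ)} = e^{λt} · (I + tN + t^2 N^2/2! + ... + t^{k-1} N^{k-1}/(k-1)!) where N is the nilpotent superdiagonal part.

Assembling the blocks and conjugating back gives the entries of e^{tA} as shown above.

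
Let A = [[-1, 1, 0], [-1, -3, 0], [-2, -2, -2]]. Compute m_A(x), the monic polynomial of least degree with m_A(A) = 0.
The characteristic polynomial factors as (x + 2)^3. The minimal polynomial is ∏(x - λ)^{k_λ} where k_λ is the size of the largest Jordan block at λ.

For λ = -2: rank(A + 2I) = 1, and the largest Jordan block has size 2 (the smallest k with rank((A + 2I)^k) = rank((A + 2I)^(k+1))).

So m_A(x) = (x + 2)^2.

m_A(x) = (x + 2)^2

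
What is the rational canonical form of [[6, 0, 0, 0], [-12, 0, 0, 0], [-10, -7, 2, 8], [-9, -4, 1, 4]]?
R = [[6, 0, 0, 0], [0, 0, 0, 0], [0, 1, 0, 0], [0, 0, 1, 6]]

The invariant factors of A (the non-unit diagonal entries of the Smith normal form of xI - A over ℚ[x]) are x - 6, x^2(x - 6), each dividing the next. The characteristic polynomial is their product, x^2(x - 6)^2.

The rational canonical form is the block-diagonal matrix of companion matrices C(f_i):
R = [[6, 0, 0, 0], [0, 0, 0, 0], [0, 1, 0, 0], [0, 0, 1, 6]].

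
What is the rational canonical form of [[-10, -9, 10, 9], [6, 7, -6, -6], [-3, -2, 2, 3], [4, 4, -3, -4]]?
The invariant factors of A (the non-unit diagonal entries of the Smith normal form of xI - A over ℚ[x]) are (x + 5)(x^3 - 3x + 1), each dividing the next. The characteristic polynomial is their product, (x + 5)(x^3 - 3x + 1).

The rational canonical form is the block-diagonal matrix of companion matrices C(f_i):
R = [[0, 0, 0, -5], [1, 0, 0, 14], [0, 1, 0, 3], [0, 0, 1, -5]].

Note the characteristic polynomial does not split into linear factors over ℚ, so A has no Jordan form over ℚ; the rational canonical form exists over any field.

R = [[0, 0, 0, -5], [1, 0, 0, 14], [0, 1, 0, 3], [0, 0, 1, -5]]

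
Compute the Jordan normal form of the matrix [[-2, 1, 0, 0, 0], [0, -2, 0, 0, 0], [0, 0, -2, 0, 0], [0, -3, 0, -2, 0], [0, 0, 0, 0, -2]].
The characteristic polynomial is det(xI - A) = (x + 2)^5, so the eigenvalues are -2 (algebraic multiplicity 5).

For λ = -2: rank(A + 2I) = 1, rank((A + 2I)^2) = 0. The eigenspace has dimension 5 - 1 = 4, so there are 4 Jordan blocks; the rank sequence gives block sizes [2, 1, 1, 1].

Assembling the blocks gives the Jordan form J above.

J = [[-2, 1, 0, 0, 0], [0, -2, 0, 0, 0], [0, 0, -2, 0, 0], [0, 0, 0, -2, 0], [0, 0, 0, 0, -2]]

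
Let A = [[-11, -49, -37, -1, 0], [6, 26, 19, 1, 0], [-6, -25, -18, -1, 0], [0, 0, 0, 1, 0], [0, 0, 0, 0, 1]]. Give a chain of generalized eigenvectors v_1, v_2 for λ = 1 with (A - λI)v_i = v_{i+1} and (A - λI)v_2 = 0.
v_1 = [[2, -2, 2, 1, 0]]^T, v_2 = [[-1, 1, -1, 0, 0]]^T

We seek v_1 ∈ ker((A - I)^2) \ ker(A - I), then set v_{i+1} = (A - I) v_i.

One such chain is v_1 = [[2, -2, 2, 1, 0]]^T, v_2 = [[-1, 1, -1, 0, 0]]^T. Check: (A - I) v_2 = [[0, 0, 0, 0, 0]]^T = 0.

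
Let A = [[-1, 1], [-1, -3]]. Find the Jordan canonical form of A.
J = [[-2, 1], [0, -2]]

The characteristic polynomial is det(xI - A) = (x + 2)^2, so the eigenvalues are -2 (algebraic multiplicity 2).

For λ = -2: rank(A + 2I) = 1, rank((A + 2I)^2) = 0. The eigenspace has dimension 2 - 1 = 1, so there is 1 Jordan block; the rank sequence gives block sizes [2].

Assembling the blocks gives the Jordan form J above.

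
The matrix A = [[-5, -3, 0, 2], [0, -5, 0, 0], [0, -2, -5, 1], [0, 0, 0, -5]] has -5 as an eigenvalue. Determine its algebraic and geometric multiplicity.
algebraic multiplicity 4, geometric multiplicity 2

The characteristic polynomial is (x + 5)^4, so the factor x + 5 appears with exponent 4: the algebraic multiplicity is 4.

rank(A + 5I) = 2, so the eigenspace has dimension 4 - 2 = 2: the geometric multiplicity is 2.

Since 2 < 4, A is not diagonalizable.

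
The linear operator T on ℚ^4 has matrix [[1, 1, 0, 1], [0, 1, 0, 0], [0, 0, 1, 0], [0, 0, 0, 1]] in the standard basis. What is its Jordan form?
J = [[1, 1, 0, 0], [0, 1, 0, 0], [0, 0, 1, 0], [0, 0, 0, 1]]

The characteristic polynomial is det(xI - A) = (x - 1)^4, so the eigenvalues are 1 (algebraic multiplicity 4).

For λ = 1: rank(A - I) = 1, rank((A - I)^2) = 0. The eigenspace has dimension 4 - 1 = 3, so there are 3 Jordan blocks; the rank sequence gives block sizes [2, 1, 1].

Assembling the blocks gives the Jordan form J above.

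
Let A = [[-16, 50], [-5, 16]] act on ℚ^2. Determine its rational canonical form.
The invariant factors of A (the non-unit diagonal entries of the Smith normal form of xI - A over ℚ[x]) are x^2 - 6, each dividing the next. The characteristic polynomial is their product, x^2 - 6.

The rational canonical form is the block-diagonal matrix of companion matrices C(f_i):
R = [[0, 6], [1, 0]].

Note the characteristic polynomial does not split into linear factors over ℚ, so A has no Jordan form over ℚ; the rational canonical form exists over any field.

R = [[0, 6], [1, 0]]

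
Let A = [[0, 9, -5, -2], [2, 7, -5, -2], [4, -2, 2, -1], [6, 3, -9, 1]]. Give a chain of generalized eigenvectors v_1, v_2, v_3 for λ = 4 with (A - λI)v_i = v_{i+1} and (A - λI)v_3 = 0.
We seek v_1 ∈ ker((A - 4I)^3) \ ker((A - 4I)^2), then set v_{i+1} = (A - 4I) v_i.

One such chain is v_1 = [[0, 0, 0, 1]]^T, v_2 = [[-2, -2, -1, -3]]^T, v_3 = [[1, 1, 1, 0]]^T. Check: (A - 4I) v_3 = [[0, 0, 0, 0]]^T = 0.

v_1 = [[0, 0, 0, 1]]^T, v_2 = [[-2, -2, -1, -3]]^T, v_3 = [[1, 1, 1, 0]]^T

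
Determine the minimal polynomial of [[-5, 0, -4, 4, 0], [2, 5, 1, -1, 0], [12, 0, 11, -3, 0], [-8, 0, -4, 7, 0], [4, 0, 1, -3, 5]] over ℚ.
The characteristic polynomial factors as (x - 5)^4(x - 3). The minimal polynomial is ∏(x - λ)^{k_λ} where k_λ is the size of the largest Jordan block at λ.

For λ = 3: rank(A - 3I) = 4, and the largest Jordan block has size 1 (the smallest k with rank((A - 3I)^k) = rank((A - 3I)^(k+1))).
For λ = 5: rank(A - 5I) = 3, and the largest Jordan block has size 3 (the smallest k with rank((A - 5I)^k) = rank((A - 5I)^(k+1))).

So m_A(x) = (x - 5)^3(x - 3).

m_A(x) = (x - 5)^3(x - 3)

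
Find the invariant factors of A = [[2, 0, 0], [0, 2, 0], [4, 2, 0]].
The Jordan structure of A has elementary divisors x, (x - 2), (x - 2). Arranging the block sizes at each eigenvalue in decreasing order and taking row products gives the invariant factors.

Invariant factors (smallest first, each dividing the next): x - 2, x(x - 2).

Check: the last factor x(x - 2) is the minimal polynomial, and the product x(x - 2)^2 is the characteristic polynomial.

x - 2, x(x - 2)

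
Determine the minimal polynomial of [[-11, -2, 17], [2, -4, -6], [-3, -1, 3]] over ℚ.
m_A(x) = (x + 4)^3

The characteristic polynomial factors as (x + 4)^3. The minimal polynomial is ∏(x - λ)^{k_λ} where k_λ is the size of the largest Jordan block at λ.

For λ = -4: rank(A + 4I) = 2, and the largest Jordan block has size 3 (the smallest k with rank((A + 4I)^k) = rank((A + 4I)^(k+1))).

So m_A(x) = (x + 4)^3.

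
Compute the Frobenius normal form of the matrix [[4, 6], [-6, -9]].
The invariant factors of A (the non-unit diagonal entries of the Smith normal form of xI - A over ℚ[x]) are x(x + 5), each dividing the next. The characteristic polynomial is their product, x(x + 5).

The rational canonical form is the block-diagonal matrix of companion matrices C(f_i):
R = [[0, 0], [1, -5]].

R = [[0, 0], [1, -5]]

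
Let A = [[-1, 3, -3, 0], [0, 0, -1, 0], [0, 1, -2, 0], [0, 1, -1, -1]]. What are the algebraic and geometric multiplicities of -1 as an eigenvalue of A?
The characteristic polynomial is (x + 1)^4, so the factor x + 1 appears with exponent 4: the algebraic multiplicity is 4.

rank(A + I) = 1, so the eigenspace has dimension 4 - 1 = 3: the geometric multiplicity is 3.

Since 3 < 4, A is not diagonalizable.

algebraic multiplicity 4, geometric multiplicity 3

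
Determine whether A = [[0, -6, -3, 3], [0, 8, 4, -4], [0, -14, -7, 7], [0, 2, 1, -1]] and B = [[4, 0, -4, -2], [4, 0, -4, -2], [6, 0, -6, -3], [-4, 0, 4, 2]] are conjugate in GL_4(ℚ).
Yes.

Two matrices over a field are similar if and only if they have the same invariant factors.

Both A and B have characteristic polynomial x^4 and minimal polynomial x^2. Computing further, both have invariant factors x, x, x^2. Hence A and B are similar.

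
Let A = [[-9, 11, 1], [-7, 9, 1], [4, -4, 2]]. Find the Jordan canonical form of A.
The characteristic polynomial is det(xI - A) = (x - 2)^2(x + 2), so the eigenvalues are -2 (algebraic multiplicity 1), 2 (algebraic multiplicity 2).

For λ = -2: algebraic multiplicity 1 gives one 1×1 block.

For λ = 2: rank(A - 2I) = 2, rank((A - 2I)^2) = 1. The eigenspace has dimension 3 - 2 = 1, so there is 1 Jordan block; the rank sequence gives block sizes [2].

Assembling the blocks gives the Jordan form J above.

J = [[-2, 0, 0], [0, 2, 1], [0, 0, 2]]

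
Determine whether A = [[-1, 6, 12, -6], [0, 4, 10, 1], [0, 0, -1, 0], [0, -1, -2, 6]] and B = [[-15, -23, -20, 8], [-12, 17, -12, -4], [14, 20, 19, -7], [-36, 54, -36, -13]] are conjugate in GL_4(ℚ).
No.

Both have characteristic polynomial (x - 5)^2(x + 1)^2, but the minimal polynomial of A is (x - 5)^2(x + 1) while the minimal polynomial of B is (x - 5)^2(x + 1)^2. The minimal polynomial is a similarity invariant, so A and B are not similar.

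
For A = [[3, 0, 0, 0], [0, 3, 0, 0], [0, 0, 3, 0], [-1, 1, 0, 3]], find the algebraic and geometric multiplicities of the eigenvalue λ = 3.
The characteristic polynomial is (x - 3)^4, so the factor x - 3 appears with exponent 4: the algebraic multiplicity is 4.

rank(A - 3I) = 1, so the eigenspace has dimension 4 - 1 = 3: the geometric multiplicity is 3.

Since 3 < 4, A is not diagonalizable.

algebraic multiplicity 4, geometric multiplicity 3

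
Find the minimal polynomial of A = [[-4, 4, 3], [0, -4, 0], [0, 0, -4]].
m_A(x) = (x + 4)^2

The characteristic polynomial factors as (x + 4)^3. The minimal polynomial is ∏(x - λ)^{k_λ} where k_λ is the size of the largest Jordan block at λ.

For λ = -4: rank(A + 4I) = 1, and the largest Jordan block has size 2 (the smallest k with rank((A + 4I)^k) = rank((A + 4I)^(k+1))).

So m_A(x) = (x + 4)^2.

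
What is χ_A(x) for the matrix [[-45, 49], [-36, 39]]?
χ_A(x) = (x + 3)^2

xI - A = [[x + 45, -49], [36, x - 39]].

Expanding det(xI - A) along the first row:
det(xI - A) = + (x + 45)·det([[x - 39]]) - (-49)·det([[36]]).

Evaluating gives χ_A(x) = x^2 + 6x + 9 = (x + 3)^2.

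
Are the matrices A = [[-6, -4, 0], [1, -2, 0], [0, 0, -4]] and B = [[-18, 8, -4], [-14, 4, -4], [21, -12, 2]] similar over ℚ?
Yes.

Two matrices over a field are similar if and only if they have the same invariant factors.

Both A and B have characteristic polynomial (x + 4)^3 and minimal polynomial (x + 4)^2. Computing further, both have invariant factors x + 4, (x + 4)^2. Hence A and B are similar.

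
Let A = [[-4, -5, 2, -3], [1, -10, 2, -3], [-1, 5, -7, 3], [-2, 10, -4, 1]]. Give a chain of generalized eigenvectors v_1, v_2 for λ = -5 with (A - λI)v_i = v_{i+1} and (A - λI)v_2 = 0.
v_1 = [[1, 2, -1, -4]]^T, v_2 = [[1, 1, -1, -2]]^T

We seek v_1 ∈ ker((A + 5I)^2) \ ker(A + 5I), then set v_{i+1} = (A + 5I) v_i.

One such chain is v_1 = [[1, 2, -1, -4]]^T, v_2 = [[1, 1, -1, -2]]^T. Check: (A + 5I) v_2 = [[0, 0, 0, 0]]^T = 0.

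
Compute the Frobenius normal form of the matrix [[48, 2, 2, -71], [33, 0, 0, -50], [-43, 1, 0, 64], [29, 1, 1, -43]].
R = [[0, 0, 0, -5], [1, 0, 0, 6], [0, 1, 0, -1], [0, 0, 1, 5]]

The invariant factors of A (the non-unit diagonal entries of the Smith normal form of xI - A over ℚ[x]) are (x - 5)(x^3 + x - 1), each dividing the next. The characteristic polynomial is their product, (x - 5)(x^3 + x - 1).

The rational canonical form is the block-diagonal matrix of companion matrices C(f_i):
R = [[0, 0, 0, -5], [1, 0, 0, 6], [0, 1, 0, -1], [0, 0, 1, 5]].

Note the characteristic polynomial does not split into linear factors over ℚ, so A has no Jordan form over ℚ; the rational canonical form exists over any field.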